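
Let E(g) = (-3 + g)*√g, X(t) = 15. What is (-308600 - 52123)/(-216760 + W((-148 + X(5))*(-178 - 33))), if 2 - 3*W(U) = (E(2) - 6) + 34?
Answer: 351870496857/211448946817 + 1082169*√2/422897893634 ≈ 1.6641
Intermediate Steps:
E(g) = √g*(-3 + g)
W(U) = -26/3 + √2/3 (W(U) = ⅔ - ((√2*(-3 + 2) - 6) + 34)/3 = ⅔ - ((√2*(-1) - 6) + 34)/3 = ⅔ - ((-√2 - 6) + 34)/3 = ⅔ - ((-6 - √2) + 34)/3 = ⅔ - (28 - √2)/3 = ⅔ + (-28/3 + √2/3) = -26/3 + √2/3)
(-308600 - 52123)/(-216760 + W((-148 + X(5))*(-178 - 33))) = (-308600 - 52123)/(-216760 + (-26/3 + √2/3)) = -360723/(-650306/3 + √2/3)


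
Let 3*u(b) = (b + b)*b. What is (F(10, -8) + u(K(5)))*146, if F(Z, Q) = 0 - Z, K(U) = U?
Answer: 2920/3 ≈ 973.33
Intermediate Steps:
F(Z, Q) = -Z
u(b) = 2*b²/3 (u(b) = ((b + b)*b)/3 = ((2*b)*b)/3 = (2*b²)/3 = 2*b²/3)
(F(10, -8) + u(K(5)))*146 = (-1*10 + (⅔)*5²)*146 = (-10 + (⅔)*25)*146 = (-10 + 50/3)*146 = (20/3)*146 = 2920/3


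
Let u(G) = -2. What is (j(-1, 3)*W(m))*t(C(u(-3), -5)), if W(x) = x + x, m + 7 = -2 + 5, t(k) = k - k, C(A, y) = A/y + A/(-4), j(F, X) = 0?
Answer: 0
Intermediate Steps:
C(A, y) = -A/4 + A/y (C(A, y) = A/y + A*(-¼) = A/y - A/4 = -A/4 + A/y)
t(k) = 0
m = -4 (m = -7 + (-2 + 5) = -7 + 3 = -4)
W(x) = 2*x
(j(-1, 3)*W(m))*t(C(u(-3), -5)) = (0*(2*(-4)))*0 = (0*(-8))*0 = 0*0 = 0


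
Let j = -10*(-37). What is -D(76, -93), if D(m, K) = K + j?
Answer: -277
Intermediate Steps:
j = 370
D(m, K) = 370 + K (D(m, K) = K + 370 = 370 + K)
-D(76, -93) = -(370 - 93) = -1*277 = -277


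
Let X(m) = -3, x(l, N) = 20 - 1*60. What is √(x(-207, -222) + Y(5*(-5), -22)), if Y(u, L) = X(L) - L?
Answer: I*√21 ≈ 4.5826*I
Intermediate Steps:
x(l, N) = -40 (x(l, N) = 20 - 60 = -40)
Y(u, L) = -3 - L
√(x(-207, -222) + Y(5*(-5), -22)) = √(-40 + (-3 - 1*(-22))) = √(-40 + (-3 + 22)) = √(-40 + 19) = √(-21) = I*√21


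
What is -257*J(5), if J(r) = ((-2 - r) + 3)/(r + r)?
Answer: 514/5 ≈ 102.80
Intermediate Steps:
J(r) = (1 - r)/(2*r) (J(r) = (1 - r)/((2*r)) = (1 - r)*(1/(2*r)) = (1 - r)/(2*r))
-257*J(5) = -257*(1 - 1*5)/(2*5) = -257*(1 - 5)/(2*5) = -257*(-4)/(2*5) = -257*(-2/5) = 514/5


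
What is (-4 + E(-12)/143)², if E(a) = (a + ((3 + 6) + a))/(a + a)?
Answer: 20894041/1308736 ≈ 15.965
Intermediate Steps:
E(a) = (9 + 2*a)/(2*a) (E(a) = (a + (9 + a))/((2*a)) = (9 + 2*a)*(1/(2*a)) = (9 + 2*a)/(2*a))
(-4 + E(-12)/143)² = (-4 + ((9/2 - 12)/(-12))/143)² = (-4 - 1/12*(-15/2)*(1/143))² = (-4 + (5/8)*(1/143))² = (-4 + 5/1144)² = (-4571/1144)² = 20894041/1308736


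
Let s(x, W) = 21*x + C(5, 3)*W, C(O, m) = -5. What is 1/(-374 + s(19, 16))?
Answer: -1/55 ≈ -0.018182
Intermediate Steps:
s(x, W) = -5*W + 21*x (s(x, W) = 21*x - 5*W = -5*W + 21*x)
1/(-374 + s(19, 16)) = 1/(-374 + (-5*16 + 21*19)) = 1/(-374 + (-80 + 399)) = 1/(-374 + 319) = 1/(-55) = -1/55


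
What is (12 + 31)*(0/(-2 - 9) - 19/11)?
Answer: -817/11 ≈ -74.273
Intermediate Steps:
(12 + 31)*(0/(-2 - 9) - 19/11) = 43*(0/(-11) - 19*1/11) = 43*(0*(-1/11) - 19/11) = 43*(0 - 19/11) = 43*(-19/11) = -817/11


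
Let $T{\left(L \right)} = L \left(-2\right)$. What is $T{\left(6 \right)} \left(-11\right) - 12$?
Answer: $120$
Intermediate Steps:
$T{\left(L \right)} = - 2 L$
$T{\left(6 \right)} \left(-11\right) - 12 = \left(-2\right) 6 \left(-11\right) - 12 = \left(-12\right) \left(-11\right) - 12 = 132 - 12 = 120$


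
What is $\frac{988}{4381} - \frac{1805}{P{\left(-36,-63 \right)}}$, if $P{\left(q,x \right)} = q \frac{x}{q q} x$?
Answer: $\frac{2466656}{148617} \approx 16.597$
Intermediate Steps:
$P{\left(q,x \right)} = \frac{x^{2}}{q}$ ($P{\left(q,x \right)} = q \frac{x}{q^{2}} x = \frac{x}{q} x = \frac{x^{2}}{q}$)
$\frac{988}{4381} - \frac{1805}{P{\left(-36,-63 \right)}} = \frac{988}{4381} - \frac{1805}{\frac{1}{-36} \left(-63\right)^{2}} = 988 \cdot \frac{1}{4381} - \frac{1805}{\left(- \frac{1}{36}\right) 3969} = \frac{76}{337} - \frac{1805}{- \frac{441}{4}} = \frac{76}{337} - - \frac{7220}{441} = \frac{76}{337} + \frac{7220}{441} = \frac{2466656}{148617}$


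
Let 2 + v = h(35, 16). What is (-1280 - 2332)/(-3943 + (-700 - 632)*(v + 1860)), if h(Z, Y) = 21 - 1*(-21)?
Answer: 3612/2534743 ≈ 0.0014250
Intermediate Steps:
h(Z, Y) = 42 (h(Z, Y) = 21 + 21 = 42)
v = 40 (v = -2 + 42 = 40)
(-1280 - 2332)/(-3943 + (-700 - 632)*(v + 1860)) = (-1280 - 2332)/(-3943 + (-700 - 632)*(40 + 1860)) = -3612/(-3943 - 1332*1900) = -3612/(-3943 - 2530800) = -3612/(-2534743) = -3612*(-1/2534743) = 3612/2534743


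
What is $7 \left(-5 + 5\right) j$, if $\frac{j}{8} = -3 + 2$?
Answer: $0$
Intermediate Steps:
$j = -8$ ($j = 8 \left(-3 + 2\right) = 8 \left(-1\right) = -8$)
$7 \left(-5 + 5\right) j = 7 \left(-5 + 5\right) \left(-8\right) = 7 \cdot 0 \left(-8\right) = 0 \left(-8\right) = 0$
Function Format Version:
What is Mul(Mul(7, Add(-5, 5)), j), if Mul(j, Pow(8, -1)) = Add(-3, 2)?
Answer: 0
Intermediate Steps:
j = -8 (j = Mul(8, Add(-3, 2)) = Mul(8, -1) = -8)
Mul(Mul(7, Add(-5, 5)), j) = Mul(Mul(7, Add(-5, 5)), -8) = Mul(Mul(7, 0), -8) = Mul(0, -8) = 0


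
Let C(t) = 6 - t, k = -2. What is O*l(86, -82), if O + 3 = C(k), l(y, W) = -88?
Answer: -440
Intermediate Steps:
O = 5 (O = -3 + (6 - 1*(-2)) = -3 + (6 + 2) = -3 + 8 = 5)
O*l(86, -82) = 5*(-88) = -440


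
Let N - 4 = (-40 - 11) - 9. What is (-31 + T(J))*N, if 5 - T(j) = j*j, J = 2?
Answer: 1680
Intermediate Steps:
T(j) = 5 - j**2 (T(j) = 5 - j*j = 5 - j**2)
N = -56 (N = 4 + ((-40 - 11) - 9) = 4 + (-51 - 9) = 4 - 60 = -56)
(-31 + T(J))*N = (-31 + (5 - 1*2**2))*(-56) = (-31 + (5 - 1*4))*(-56) = (-31 + (5 - 4))*(-56) = (-31 + 1)*(-56) = -30*(-56) = 1680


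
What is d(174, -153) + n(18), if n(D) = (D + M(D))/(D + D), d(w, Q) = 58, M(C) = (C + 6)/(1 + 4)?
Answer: 1759/30 ≈ 58.633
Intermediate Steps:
M(C) = 6/5 + C/5 (M(C) = (6 + C)/5 = (6 + C)*(⅕) = 6/5 + C/5)
n(D) = (6/5 + 6*D/5)/(2*D) (n(D) = (D + (6/5 + D/5))/(D + D) = (6/5 + 6*D/5)/((2*D)) = (6/5 + 6*D/5)*(1/(2*D)) = (6/5 + 6*D/5)/(2*D))
d(174, -153) + n(18) = 58 + (⅗)*(1 + 18)/18 = 58 + (⅗)*(1/18)*19 = 58 + 19/30 = 1759/30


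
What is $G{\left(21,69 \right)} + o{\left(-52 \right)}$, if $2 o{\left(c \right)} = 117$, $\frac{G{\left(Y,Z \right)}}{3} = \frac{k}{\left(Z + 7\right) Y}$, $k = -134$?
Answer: $\frac{7747}{133} \approx 58.248$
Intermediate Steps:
$G{\left(Y,Z \right)} = - \frac{402}{Y \left(7 + Z\right)}$ ($G{\left(Y,Z \right)} = 3 \left(- \frac{134}{\left(Z + 7\right) Y}\right) = 3 \left(- \frac{134}{\left(7 + Z\right) Y}\right) = 3 \left(- \frac{134}{Y \left(7 + Z\right)}\right) = - \frac{402}{Y \left(7 + Z\right)}$)
$o{\left(c \right)} = \frac{117}{2}$ ($o{\left(c \right)} = \frac{1}{2} \cdot 117 = \frac{117}{2}$)
$G{\left(21,69 \right)} + o{\left(-52 \right)} = - \frac{402}{21 \left(7 + 69\right)} + \frac{117}{2} = \left(-402\right) \frac{1}{21} \cdot \frac{1}{76} + \frac{117}{2} = - \frac{67}{266} + \frac{117}{2} = \frac{7747}{133}$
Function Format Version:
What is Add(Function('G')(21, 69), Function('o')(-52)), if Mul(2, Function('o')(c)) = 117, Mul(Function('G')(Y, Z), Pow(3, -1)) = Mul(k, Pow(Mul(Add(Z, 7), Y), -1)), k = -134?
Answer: Rational(7747, 133) ≈ 58.248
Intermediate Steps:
Function('G')(Y, Z) = Mul(-402, Pow(Y, -1), Pow(Add(7, Z), -1)) (Function('G')(Y, Z) = Mul(3, Mul(-134, Pow(Mul(Add(Z, 7), Y), -1))) = Mul(3, Mul(-134, Pow(Mul(Add(7, Z), Y), -1))) = Mul(3, Mul(-134, Pow(Mul(Y, Add(7, Z)), -1))) = Mul(3, Mul(-134, Mul(Pow(Y, -1), Pow(Add(7, Z), -1)))) = Mul(3, Mul(-134, Pow(Y, -1), Pow(Add(7, Z), -1))) = Mul(-402, Pow(Y, -1), Pow(Add(7, Z), -1)))
Function('o')(c) = Rational(117, 2) (Function('o')(c) = Mul(Rational(1, 2), 117) = Rational(117, 2))
Add(Function('G')(21, 69), Function('o')(-52)) = Add(Mul(-402, Pow(21, -1), Pow(Add(7, 69), -1)), Rational(117, 2)) = Add(Mul(-402, Rational(1, 21), Pow(76, -1)), Rational(117, 2)) = Add(Mul(-402, Rational(1, 21), Rational(1, 76)), Rational(117, 2)) = Add(Rational(-67, 266), Rational(117, 2)) = Rational(7747, 133)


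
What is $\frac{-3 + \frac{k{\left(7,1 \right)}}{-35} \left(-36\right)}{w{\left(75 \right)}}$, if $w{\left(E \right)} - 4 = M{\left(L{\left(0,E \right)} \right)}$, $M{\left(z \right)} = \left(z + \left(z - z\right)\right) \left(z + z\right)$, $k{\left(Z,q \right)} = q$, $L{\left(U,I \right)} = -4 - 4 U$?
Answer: $- \frac{23}{420} \approx -0.054762$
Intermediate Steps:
$M{\left(z \right)} = 2 z^{2}$ ($M{\left(z \right)} = \left(z + 0\right) 2 z = z 2 z = 2 z^{2}$)
$w{\left(E \right)} = 36$ ($w{\left(E \right)} = 4 + 2 \left(-4 - 0\right)^{2} = 4 + 2 \left(-4 + 0\right)^{2} = 4 + 2 \left(-4\right)^{2} = 4 + 2 \cdot 16 = 4 + 32 = 36$)
$\frac{-3 + \frac{k{\left(7,1 \right)}}{-35} \left(-36\right)}{w{\left(75 \right)}} = \frac{-3 + 1 \frac{1}{-35} \left(-36\right)}{36} = \left(-3 + 1 \left(- \frac{1}{35}\right) \left(-36\right)\right) \frac{1}{36} = \left(-3 - - \frac{36}{35}\right) \frac{1}{36} = \left(-3 + \frac{36}{35}\right) \frac{1}{36} = \left(- \frac{69}{35}\right) \frac{1}{36} = - \frac{23}{420}$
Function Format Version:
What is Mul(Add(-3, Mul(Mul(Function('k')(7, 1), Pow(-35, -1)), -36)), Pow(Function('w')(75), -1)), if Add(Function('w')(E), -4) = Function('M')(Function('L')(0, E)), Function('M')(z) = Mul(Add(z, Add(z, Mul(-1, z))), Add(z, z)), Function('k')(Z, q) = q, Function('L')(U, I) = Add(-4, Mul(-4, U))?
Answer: Rational(-23, 420) ≈ -0.054762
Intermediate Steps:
Function('M')(z) = Mul(2, Pow(z, 2)) (Function('M')(z) = Mul(Add(z, 0), Mul(2, z)) = Mul(z, Mul(2, z)) = Mul(2, Pow(z, 2)))
Function('w')(E) = 36 (Function('w')(E) = Add(4, Mul(2, Pow(Add(-4, Mul(-4, 0)), 2))) = Add(4, Mul(2, Pow(Add(-4, 0), 2))) = Add(4, Mul(2, Pow(-4, 2))) = Add(4, Mul(2, 16)) = Add(4, 32) = 36)
Mul(Add(-3, Mul(Mul(Function('k')(7, 1), Pow(-35, -1)), -36)), Pow(Function('w')(75), -1)) = Mul(Add(-3, Mul(Mul(1, Pow(-35, -1)), -36)), Pow(36, -1)) = Mul(Add(-3, Mul(Mul(1, Rational(-1, 35)), -36)), Rational(1, 36)) = Mul(Add(-3, Mul(Rational(-1, 35), -36)), Rational(1, 36)) = Mul(Add(-3, Rational(36, 35)), Rational(1, 36)) = Mul(Rational(-69, 35), Rational(1, 36)) = Rational(-23, 420)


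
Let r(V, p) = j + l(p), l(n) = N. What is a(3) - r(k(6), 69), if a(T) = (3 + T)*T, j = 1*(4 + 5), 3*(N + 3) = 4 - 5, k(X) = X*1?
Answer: 37/3 ≈ 12.333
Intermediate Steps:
k(X) = X
N = -10/3 (N = -3 + (4 - 5)/3 = -3 + (⅓)*(-1) = -3 - ⅓ = -10/3 ≈ -3.3333)
l(n) = -10/3
j = 9 (j = 1*9 = 9)
r(V, p) = 17/3 (r(V, p) = 9 - 10/3 = 17/3)
a(T) = T*(3 + T)
a(3) - r(k(6), 69) = 3*(3 + 3) - 1*17/3 = 3*6 - 17/3 = 18 - 17/3 = 37/3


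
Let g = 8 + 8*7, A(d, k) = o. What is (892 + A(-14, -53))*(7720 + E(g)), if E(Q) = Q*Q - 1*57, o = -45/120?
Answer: 83876947/8 ≈ 1.0485e+7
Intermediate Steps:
o = -3/8 (o = -45*1/120 = -3/8 ≈ -0.37500)
A(d, k) = -3/8
g = 64 (g = 8 + 56 = 64)
E(Q) = -57 + Q² (E(Q) = Q² - 57 = -57 + Q²)
(892 + A(-14, -53))*(7720 + E(g)) = (892 - 3/8)*(7720 + (-57 + 64²)) = 7133*(7720 + (-57 + 4096))/8 = 7133*(7720 + 4039)/8 = (7133/8)*11759 = 83876947/8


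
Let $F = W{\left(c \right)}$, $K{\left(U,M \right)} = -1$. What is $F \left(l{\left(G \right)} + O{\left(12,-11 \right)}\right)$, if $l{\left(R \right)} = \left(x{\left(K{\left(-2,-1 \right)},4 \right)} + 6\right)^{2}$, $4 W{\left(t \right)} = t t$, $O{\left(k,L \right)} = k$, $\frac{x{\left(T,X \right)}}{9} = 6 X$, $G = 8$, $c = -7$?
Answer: $603876$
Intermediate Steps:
$x{\left(T,X \right)} = 54 X$ ($x{\left(T,X \right)} = 9 \cdot 6 X = 54 X$)
$W{\left(t \right)} = \frac{t^{2}}{4}$ ($W{\left(t \right)} = \frac{t t}{4} = \frac{t^{2}}{4}$)
$F = \frac{49}{4}$ ($F = \frac{\left(-7\right)^{2}}{4} = \frac{1}{4} \cdot 49 = \frac{49}{4} \approx 12.25$)
$l{\left(R \right)} = 49284$ ($l{\left(R \right)} = \left(54 \cdot 4 + 6\right)^{2} = \left(216 + 6\right)^{2} = 222^{2} = 49284$)
$F \left(l{\left(G \right)} + O{\left(12,-11 \right)}\right) = \frac{49 \left(49284 + 12\right)}{4} = \frac{49}{4} \cdot 49296 = 603876$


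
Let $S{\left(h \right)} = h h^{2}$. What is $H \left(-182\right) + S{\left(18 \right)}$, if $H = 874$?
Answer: $-153236$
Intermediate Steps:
$S{\left(h \right)} = h^{3}$
$H \left(-182\right) + S{\left(18 \right)} = 874 \left(-182\right) + 18^{3} = -159068 + 5832 = -153236$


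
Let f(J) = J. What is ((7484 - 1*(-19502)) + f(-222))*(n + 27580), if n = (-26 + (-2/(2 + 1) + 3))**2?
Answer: 6778277404/9 ≈ 7.5314e+8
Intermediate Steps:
n = 5041/9 (n = (-26 + (-2/3 + 3))**2 = (-26 + 7/3)**2 = (-71/3)**2 = 5041/9 ≈ 560.11)
((7484 - 1*(-19502)) + f(-222))*(n + 27580) = ((7484 - 1*(-19502)) - 222)*(5041/9 + 27580) = ((7484 + 19502) - 222)*(253261/9) = (26986 - 222)*(253261/9) = 26764*(253261/9) = 6778277404/9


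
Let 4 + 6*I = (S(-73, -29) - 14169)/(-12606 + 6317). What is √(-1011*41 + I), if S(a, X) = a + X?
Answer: I*√59020614225546/37734 ≈ 203.6*I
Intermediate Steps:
S(a, X) = X + a
I = -10885/37734 (I = -⅔ + (((-29 - 73) - 14169)/(-12606 + 6317))/6 = -⅔ + ((-102 - 14169)/(-6289))/6 = -⅔ + (-14271*(-1/6289))/6 = -⅔ + (⅙)*(14271/6289) = -⅔ + 4757/12578 = -10885/37734 ≈ -0.28847)
√(-1011*41 + I) = √(-1011*41 - 10885/37734) = √(-41451 - 10885/37734) = √(-1564122919/37734) = I*√59020614225546/37734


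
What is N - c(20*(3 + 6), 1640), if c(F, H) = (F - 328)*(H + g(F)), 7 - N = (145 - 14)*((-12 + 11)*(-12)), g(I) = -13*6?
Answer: 229611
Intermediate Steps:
g(I) = -78
N = -1565 (N = 7 - (145 - 14)*(-12 + 11)*(-12) = 7 - 131*(-1*(-12)) = 7 - 131*12 = 7 - 1*1572 = 7 - 1572 = -1565)
c(F, H) = (-328 + F)*(-78 + H) (c(F, H) = (F - 328)*(H - 78) = (-328 + F)*(-78 + H))
N - c(20*(3 + 6), 1640) = -1565 - (25584 - 328*1640 - 1560*(3 + 6) + (20*(3 + 6))*1640) = -1565 - (25584 - 537920 - 1560*9 + (20*9)*1640) = -1565 - (25584 - 537920 - 78*180 + 180*1640) = -1565 - (25584 - 537920 - 14040 + 295200) = -1565 - 1*(-231176) = -1565 + 231176 = 229611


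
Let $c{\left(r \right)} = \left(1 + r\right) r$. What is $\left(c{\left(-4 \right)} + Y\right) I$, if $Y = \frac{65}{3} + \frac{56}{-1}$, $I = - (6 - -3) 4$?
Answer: $804$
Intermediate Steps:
$c{\left(r \right)} = r \left(1 + r\right)$
$I = -36$ ($I = - (6 + 3) 4 = \left(-1\right) 9 \cdot 4 = \left(-9\right) 4 = -36$)
$Y = - \frac{103}{3}$ ($Y = 65 \cdot \frac{1}{3} + 56 \left(-1\right) = \frac{65}{3} - 56 = - \frac{103}{3} \approx -34.333$)
$\left(c{\left(-4 \right)} + Y\right) I = \left(- 4 \left(1 - 4\right) - \frac{103}{3}\right) \left(-36\right) = \left(\left(-4\right) \left(-3\right) - \frac{103}{3}\right) \left(-36\right) = \left(12 - \frac{103}{3}\right) \left(-36\right) = \left(- \frac{67}{3}\right) \left(-36\right) = 804$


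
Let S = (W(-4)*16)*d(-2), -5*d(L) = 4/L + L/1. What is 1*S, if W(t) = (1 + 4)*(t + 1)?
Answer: -192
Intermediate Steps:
d(L) = -4/(5*L) - L/5 (d(L) = -(4/L + L/1)/5 = -(4/L + L*1)/5 = -(4/L + L)/5 = -(L + 4/L)/5 = -4/(5*L) - L/5)
W(t) = 5 + 5*t (W(t) = 5*(1 + t) = 5 + 5*t)
S = -192 (S = ((5 + 5*(-4))*16)*((1/5)*(-4 - 1*(-2)**2)/(-2)) = ((5 - 20)*16)*((1/5)*(-1/2)*(-4 - 1*4)) = (-15*16)*((1/5)*(-1/2)*(-4 - 4)) = -48*(-1)*(-8)/2 = -240*4/5 = -192)
1*S = 1*(-192) = -192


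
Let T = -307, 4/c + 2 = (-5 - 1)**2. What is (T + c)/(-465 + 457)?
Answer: 5217/136 ≈ 38.360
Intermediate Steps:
c = 2/17 (c = 4/(-2 + (-5 - 1)**2) = 4/(-2 + (-6)**2) = 4/(-2 + 36) = 4/34 = 4*(1/34) = 2/17 ≈ 0.11765)
(T + c)/(-465 + 457) = (-307 + 2/17)/(-465 + 457) = -5217/17/(-8) = -5217/17*(-1/8) = 5217/136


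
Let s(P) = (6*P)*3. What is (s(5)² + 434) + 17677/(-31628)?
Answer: 269895675/31628 ≈ 8533.4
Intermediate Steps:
s(P) = 18*P
(s(5)² + 434) + 17677/(-31628) = ((18*5)² + 434) + 17677/(-31628) = (90² + 434) + 17677*(-1/31628) = (8100 + 434) - 17677/31628 = 8534 - 17677/31628 = 269895675/31628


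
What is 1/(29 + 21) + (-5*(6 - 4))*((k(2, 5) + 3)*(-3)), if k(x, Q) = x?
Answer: 7501/50 ≈ 150.02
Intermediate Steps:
1/(29 + 21) + (-5*(6 - 4))*((k(2, 5) + 3)*(-3)) = 1/(29 + 21) + (-5*(6 - 4))*((2 + 3)*(-3)) = 1/50 + (-5*2)*(5*(-3)) = 1/50 - 10*(-15) = 1/50 + 150 = 7501/50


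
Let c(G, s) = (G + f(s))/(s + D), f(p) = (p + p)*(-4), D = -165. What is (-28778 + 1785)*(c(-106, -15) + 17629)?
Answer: -42827174779/90 ≈ -4.7586e+8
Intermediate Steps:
f(p) = -8*p (f(p) = (2*p)*(-4) = -8*p)
c(G, s) = (G - 8*s)/(-165 + s) (c(G, s) = (G - 8*s)/(s - 165) = (G - 8*s)/(-165 + s))
(-28778 + 1785)*(c(-106, -15) + 17629) = (-28778 + 1785)*((-106 - 8*(-15))/(-165 - 15) + 17629) = -26993*((-106 + 120)/(-180) + 17629) = -26993*(-1/180*14 + 17629) = -26993*(-7/90 + 17629) = -26993*1586603/90 = -42827174779/90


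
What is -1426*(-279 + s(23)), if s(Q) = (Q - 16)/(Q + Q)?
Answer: 397637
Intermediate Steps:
s(Q) = (-16 + Q)/(2*Q) (s(Q) = (-16 + Q)/((2*Q)) = (-16 + Q)*(1/(2*Q)) = (-16 + Q)/(2*Q))
-1426*(-279 + s(23)) = -1426*(-279 + (½)*(-16 + 23)/23) = -1426*(-279 + (½)*(1/23)*7) = -1426*(-279 + 7/46) = -1426*(-12827/46) = 397637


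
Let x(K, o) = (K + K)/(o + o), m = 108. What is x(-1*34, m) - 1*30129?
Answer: -1626983/54 ≈ -30129.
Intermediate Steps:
x(K, o) = K/o (x(K, o) = (2*K)/((2*o)) = (2*K)*(1/(2*o)) = K/o)
x(-1*34, m) - 1*30129 = -1*34/108 - 1*30129 = -34*1/108 - 30129 = -17/54 - 30129 = -1626983/54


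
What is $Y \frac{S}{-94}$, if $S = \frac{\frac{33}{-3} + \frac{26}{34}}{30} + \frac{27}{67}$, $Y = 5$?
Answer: $- \frac{176}{53533} \approx -0.0032877$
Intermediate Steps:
$S = \frac{352}{5695}$ ($S = \left(33 \left(- \frac{1}{3}\right) + 26 \cdot \frac{1}{34}\right) \frac{1}{30} + 27 \cdot \frac{1}{67} = \left(-11 + \frac{13}{17}\right) \frac{1}{30} + \frac{27}{67} = \left(- \frac{174}{17}\right) \frac{1}{30} + \frac{27}{67} = - \frac{29}{85} + \frac{27}{67} = \frac{352}{5695} \approx 0.061809$)
$Y \frac{S}{-94} = 5 \frac{352}{5695 \left(-94\right)} = 5 \cdot \frac{352}{5695} \left(- \frac{1}{94}\right) = 5 \left(- \frac{176}{267665}\right) = - \frac{176}{53533}$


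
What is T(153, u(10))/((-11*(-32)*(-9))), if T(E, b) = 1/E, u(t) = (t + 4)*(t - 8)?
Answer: -1/484704 ≈ -2.0631e-6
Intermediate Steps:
u(t) = (-8 + t)*(4 + t) (u(t) = (4 + t)*(-8 + t) = (-8 + t)*(4 + t))
T(153, u(10))/((-11*(-32)*(-9))) = 1/(153*((-11*(-32)*(-9)))) = 1/(153*((352*(-9)))) = (1/153)/(-3168) = (1/153)*(-1/3168) = -1/484704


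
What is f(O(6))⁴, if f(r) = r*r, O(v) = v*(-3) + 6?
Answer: 429981696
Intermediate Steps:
O(v) = 6 - 3*v (O(v) = -3*v + 6 = 6 - 3*v)
f(r) = r²
f(O(6))⁴ = ((6 - 3*6)²)⁴ = ((6 - 18)²)⁴ = ((-12)²)⁴ = 144⁴ = 429981696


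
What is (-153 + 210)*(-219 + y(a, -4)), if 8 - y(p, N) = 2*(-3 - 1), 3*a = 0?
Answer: -11571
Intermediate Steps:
a = 0 (a = (⅓)*0 = 0)
y(p, N) = 16 (y(p, N) = 8 - 2*(-3 - 1) = 8 - 2*(-4) = 8 - 1*(-8) = 8 + 8 = 16)
(-153 + 210)*(-219 + y(a, -4)) = (-153 + 210)*(-219 + 16) = 57*(-203) = -11571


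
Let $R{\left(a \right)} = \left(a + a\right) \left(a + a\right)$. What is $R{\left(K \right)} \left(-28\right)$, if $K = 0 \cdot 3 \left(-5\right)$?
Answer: $0$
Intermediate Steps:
$K = 0$ ($K = 0 \left(-5\right) = 0$)
$R{\left(a \right)} = 4 a^{2}$ ($R{\left(a \right)} = 2 a 2 a = 4 a^{2}$)
$R{\left(K \right)} \left(-28\right) = 4 \cdot 0^{2} \left(-28\right) = 4 \cdot 0 \left(-28\right) = 0 \left(-28\right) = 0$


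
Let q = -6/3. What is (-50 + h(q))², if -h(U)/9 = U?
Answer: 1024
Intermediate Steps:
q = -2 (q = -6*⅓ = -2)
h(U) = -9*U
(-50 + h(q))² = (-50 - 9*(-2))² = (-50 + 18)² = (-32)² = 1024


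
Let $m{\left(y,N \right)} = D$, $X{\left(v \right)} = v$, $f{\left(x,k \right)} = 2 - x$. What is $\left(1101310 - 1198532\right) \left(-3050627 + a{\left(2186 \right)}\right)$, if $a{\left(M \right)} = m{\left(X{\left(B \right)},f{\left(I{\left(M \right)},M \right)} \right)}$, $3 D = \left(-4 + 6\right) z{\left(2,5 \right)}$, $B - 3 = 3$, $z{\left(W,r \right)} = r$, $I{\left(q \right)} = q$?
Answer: $\frac{889763202362}{3} \approx 2.9659 \cdot 10^{11}$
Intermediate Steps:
$B = 6$ ($B = 3 + 3 = 6$)
$D = \frac{10}{3}$ ($D = \frac{\left(-4 + 6\right) 5}{3} = \frac{2 \cdot 5}{3} = \frac{1}{3} \cdot 10 = \frac{10}{3} \approx 3.3333$)
$m{\left(y,N \right)} = \frac{10}{3}$
$a{\left(M \right)} = \frac{10}{3}$
$\left(1101310 - 1198532\right) \left(-3050627 + a{\left(2186 \right)}\right) = \left(1101310 - 1198532\right) \left(-3050627 + \frac{10}{3}\right) = \left(-97222\right) \left(- \frac{9151871}{3}\right) = \frac{889763202362}{3}$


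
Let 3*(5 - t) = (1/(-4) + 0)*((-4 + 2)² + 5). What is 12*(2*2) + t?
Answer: 215/4 ≈ 53.750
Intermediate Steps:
t = 23/4 (t = 5 - (1/(-4) + 0)*((-4 + 2)² + 5)/3 = 5 - (-¼ + 0)*((-2)² + 5)/3 = 5 - (-1)*(4 + 5)/12 = 5 - (-1)*9/12 = 5 - ⅓*(-9/4) = 5 + ¾ = 23/4 ≈ 5.7500)
12*(2*2) + t = 12*(2*2) + 23/4 = 12*4 + 23/4 = 48 + 23/4 = 215/4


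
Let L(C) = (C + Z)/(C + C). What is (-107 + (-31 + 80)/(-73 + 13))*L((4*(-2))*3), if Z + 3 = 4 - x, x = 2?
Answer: -32345/576 ≈ -56.155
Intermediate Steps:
Z = -1 (Z = -3 + (4 - 1*2) = -3 + (4 - 2) = -3 + 2 = -1)
L(C) = (-1 + C)/(2*C) (L(C) = (C - 1)/(C + C) = (-1 + C)/((2*C)) = (-1 + C)*(1/(2*C)) = (-1 + C)/(2*C))
(-107 + (-31 + 80)/(-73 + 13))*L((4*(-2))*3) = (-107 + (-31 + 80)/(-73 + 13))*((-1 + (4*(-2))*3)/(2*(((4*(-2))*3)))) = (-107 + 49/(-60))*((-1 - 8*3)/(2*((-8*3)))) = (-107 + 49*(-1/60))*((½)*(-1 - 24)/(-24)) = (-107 - 49/60)*((½)*(-1/24)*(-25)) = -6469/60*25/48 = -32345/576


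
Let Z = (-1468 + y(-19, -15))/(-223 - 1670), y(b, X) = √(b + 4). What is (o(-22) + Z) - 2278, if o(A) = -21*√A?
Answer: -4310786/1893 - 21*I*√22 - I*√15/1893 ≈ -2277.2 - 98.501*I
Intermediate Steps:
y(b, X) = √(4 + b)
Z = 1468/1893 - I*√15/1893 (Z = (-1468 + √(4 - 19))/(-223 - 1670) = (-1468 + √(-15))/(-1893) = (-1468 + I*√15)*(-1/1893) = 1468/1893 - I*√15/1893 ≈ 0.77549 - 0.002046*I)
(o(-22) + Z) - 2278 = (-21*I*√22 + (1468/1893 - I*√15/1893)) - 2278 = (1468/1893 - 21*I*√22 - I*√15/1893) - 2278 = -4310786/1893 - 21*I*√22 - I*√15/1893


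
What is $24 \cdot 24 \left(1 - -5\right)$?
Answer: $3456$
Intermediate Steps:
$24 \cdot 24 \left(1 - -5\right) = 576 \left(1 + 5\right) = 576 \cdot 6 = 3456$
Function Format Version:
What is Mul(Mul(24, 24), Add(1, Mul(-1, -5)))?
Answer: 3456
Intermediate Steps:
Mul(Mul(24, 24), Add(1, Mul(-1, -5))) = Mul(576, Add(1, 5)) = Mul(576, 6) = 3456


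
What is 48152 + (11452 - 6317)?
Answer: 53287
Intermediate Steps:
48152 + (11452 - 6317) = 48152 + 5135 = 53287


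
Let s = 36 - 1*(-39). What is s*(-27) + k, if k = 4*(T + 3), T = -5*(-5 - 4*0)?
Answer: -1913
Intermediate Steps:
T = 25 (T = -5*(-5 + 0) = -5*(-5) = 25)
s = 75 (s = 36 + 39 = 75)
k = 112 (k = 4*(25 + 3) = 4*28 = 112)
s*(-27) + k = 75*(-27) + 112 = -2025 + 112 = -1913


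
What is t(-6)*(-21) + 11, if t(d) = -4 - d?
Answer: -31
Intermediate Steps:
t(-6)*(-21) + 11 = (-4 - 1*(-6))*(-21) + 11 = (-4 + 6)*(-21) + 11 = 2*(-21) + 11 = -42 + 11 = -31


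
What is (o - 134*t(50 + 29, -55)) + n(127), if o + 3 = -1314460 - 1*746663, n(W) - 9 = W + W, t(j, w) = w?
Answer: -2053493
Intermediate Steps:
n(W) = 9 + 2*W (n(W) = 9 + (W + W) = 9 + 2*W)
o = -2061126 (o = -3 + (-1314460 - 1*746663) = -3 + (-1314460 - 746663) = -3 - 2061123 = -2061126)
(o - 134*t(50 + 29, -55)) + n(127) = (-2061126 - 134*(-55)) + (9 + 2*127) = (-2061126 + 7370) + (9 + 254) = -2053756 + 263 = -2053493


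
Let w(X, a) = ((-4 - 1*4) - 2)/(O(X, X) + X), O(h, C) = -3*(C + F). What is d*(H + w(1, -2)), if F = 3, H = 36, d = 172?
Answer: 69832/11 ≈ 6348.4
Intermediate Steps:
O(h, C) = -9 - 3*C (O(h, C) = -3*(C + 3) = -3*(3 + C) = -9 - 3*C)
w(X, a) = -10/(-9 - 2*X) (w(X, a) = ((-4 - 1*4) - 2)/((-9 - 3*X) + X) = ((-4 - 4) - 2)/(-9 - 2*X) = (-8 - 2)/(-9 - 2*X) = -10/(-9 - 2*X))
d*(H + w(1, -2)) = 172*(36 + 10/(9 + 2*1)) = 172*(36 + 10/(9 + 2)) = 172*(36 + 10/11) = 172*(406/11) = 69832/11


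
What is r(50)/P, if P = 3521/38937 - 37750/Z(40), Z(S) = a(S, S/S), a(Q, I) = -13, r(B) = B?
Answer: 25309050/1469917523 ≈ 0.017218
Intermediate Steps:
Z(S) = -13
P = 1469917523/506181 (P = 3521/38937 - 37750/(-13) = 3521*(1/38937) - 37750*(-1/13) = 3521/38937 + 37750/13 = 1469917523/506181 ≈ 2903.9)
r(50)/P = 50/(1469917523/506181) = 50*(506181/1469917523) = 25309050/1469917523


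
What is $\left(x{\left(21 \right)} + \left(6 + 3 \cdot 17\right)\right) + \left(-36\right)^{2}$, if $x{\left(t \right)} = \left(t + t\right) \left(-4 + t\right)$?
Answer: $2067$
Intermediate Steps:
$x{\left(t \right)} = 2 t \left(-4 + t\right)$
$\left(x{\left(21 \right)} + \left(6 + 3 \cdot 17\right)\right) + \left(-36\right)^{2} = \left(2 \cdot 21 \left(-4 + 21\right) + \left(6 + 3 \cdot 17\right)\right) + \left(-36\right)^{2} = \left(2 \cdot 21 \cdot 17 + \left(6 + 51\right)\right) + 1296 = \left(714 + 57\right) + 1296 = 771 + 1296 = 2067$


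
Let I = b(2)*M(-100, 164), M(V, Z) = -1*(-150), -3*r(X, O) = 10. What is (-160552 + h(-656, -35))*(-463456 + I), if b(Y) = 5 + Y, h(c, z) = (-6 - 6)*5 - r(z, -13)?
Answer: 222799233356/3 ≈ 7.4266e+10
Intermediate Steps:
r(X, O) = -10/3 (r(X, O) = -⅓*10 = -10/3)
h(c, z) = -170/3 (h(c, z) = (-6 - 6)*5 - 1*(-10/3) = -12*5 + 10/3 = -60 + 10/3 = -170/3)
M(V, Z) = 150
I = 1050 (I = (5 + 2)*150 = 7*150 = 1050)
(-160552 + h(-656, -35))*(-463456 + I) = (-160552 - 170/3)*(-463456 + 1050) = -481826/3*(-462406) = 222799233356/3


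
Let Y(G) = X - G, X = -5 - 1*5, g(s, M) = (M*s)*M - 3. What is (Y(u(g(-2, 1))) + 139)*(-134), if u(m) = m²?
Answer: -13936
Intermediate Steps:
g(s, M) = -3 + s*M² (g(s, M) = s*M² - 3 = -3 + s*M²)
X = -10 (X = -5 - 5 = -10)
Y(G) = -10 - G
(Y(u(g(-2, 1))) + 139)*(-134) = ((-10 - (-3 - 2*1²)²) + 139)*(-134) = ((-10 - (-3 - 2*1)²) + 139)*(-134) = ((-10 - (-3 - 2)²) + 139)*(-134) = ((-10 - 1*(-5)²) + 139)*(-134) = ((-10 - 1*25) + 139)*(-134) = ((-10 - 25) + 139)*(-134) = (-35 + 139)*(-134) = 104*(-134) = -13936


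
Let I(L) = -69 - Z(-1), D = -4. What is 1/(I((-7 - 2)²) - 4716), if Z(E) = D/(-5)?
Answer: -5/23929 ≈ -0.00020895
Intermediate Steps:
Z(E) = ⅘ (Z(E) = -4/(-5) = -4*(-⅕) = ⅘)
I(L) = -349/5 (I(L) = -69 - 1*⅘ = -69 - ⅘ = -349/5)
1/(I((-7 - 2)²) - 4716) = 1/(-349/5 - 4716) = 1/(-23929/5) = -5/23929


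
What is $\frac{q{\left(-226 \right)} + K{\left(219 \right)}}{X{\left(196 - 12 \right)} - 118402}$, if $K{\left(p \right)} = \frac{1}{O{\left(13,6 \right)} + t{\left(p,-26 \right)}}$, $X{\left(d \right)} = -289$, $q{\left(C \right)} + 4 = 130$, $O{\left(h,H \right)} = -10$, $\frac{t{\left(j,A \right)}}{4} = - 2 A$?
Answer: $- \frac{24949}{23500818} \approx -0.0010616$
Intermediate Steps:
$t{\left(j,A \right)} = - 8 A$ ($t{\left(j,A \right)} = 4 \left(- 2 A\right) = - 8 A$)
$q{\left(C \right)} = 126$ ($q{\left(C \right)} = -4 + 130 = 126$)
$K{\left(p \right)} = \frac{1}{198}$ ($K{\left(p \right)} = \frac{1}{-10 - -208} = \frac{1}{-10 + 208} = \frac{1}{198}$)
$\frac{q{\left(-226 \right)} + K{\left(219 \right)}}{X{\left(196 - 12 \right)} - 118402} = \frac{126 + \frac{1}{198}}{-289 - 118402} = \frac{24949}{198 \left(-118691\right)} = \frac{24949}{198} \left(- \frac{1}{118691}\right) = - \frac{24949}{23500818}$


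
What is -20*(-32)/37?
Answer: 640/37 ≈ 17.297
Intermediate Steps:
-20*(-32)/37 = 640*(1/37) = 640/37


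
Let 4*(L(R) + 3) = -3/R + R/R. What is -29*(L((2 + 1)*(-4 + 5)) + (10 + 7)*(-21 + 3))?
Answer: 8961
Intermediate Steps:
L(R) = -11/4 - 3/(4*R) (L(R) = -3 + (-3/R + R/R)/4 = -3 + (-3/R + 1)/4 = -3 + (1 - 3/R)/4 = -3 + (1/4 - 3/(4*R)) = -11/4 - 3/(4*R))
-29*(L((2 + 1)*(-4 + 5)) + (10 + 7)*(-21 + 3)) = -29*((-3 - 11*(2 + 1)*(-4 + 5))/(4*(((2 + 1)*(-4 + 5)))) + (10 + 7)*(-21 + 3)) = -29*((-3 - 33)/(4*((3*1))) + 17*(-18)) = -29*((1/4)*(-3 - 11*3)/3 - 306) = -29*((1/4)*(1/3)*(-3 - 33) - 306) = -29*((1/4)*(1/3)*(-36) - 306) = -29*(-3 - 306) = -29*(-309) = 8961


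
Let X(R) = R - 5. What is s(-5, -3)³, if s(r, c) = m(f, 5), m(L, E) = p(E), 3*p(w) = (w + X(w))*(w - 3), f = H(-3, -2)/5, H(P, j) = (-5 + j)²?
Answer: 1000/27 ≈ 37.037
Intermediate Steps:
X(R) = -5 + R
f = 49/5 (f = (-5 - 2)²/5 = (-7)²*(⅕) = 49*(⅕) = 49/5 ≈ 9.8000)
p(w) = (-5 + 2*w)*(-3 + w)/3 (p(w) = ((w + (-5 + w))*(w - 3))/3 = ((-5 + 2*w)*(-3 + w))/3 = (-5 + 2*w)*(-3 + w)/3)
m(L, E) = 5 - 11*E/3 + 2*E²/3
s(r, c) = 10/3 (s(r, c) = 5 - 11/3*5 + (⅔)*5² = 5 - 55/3 + (⅔)*25 = 5 - 55/3 + 50/3 = 10/3)
s(-5, -3)³ = (10/3)³ = 1000/27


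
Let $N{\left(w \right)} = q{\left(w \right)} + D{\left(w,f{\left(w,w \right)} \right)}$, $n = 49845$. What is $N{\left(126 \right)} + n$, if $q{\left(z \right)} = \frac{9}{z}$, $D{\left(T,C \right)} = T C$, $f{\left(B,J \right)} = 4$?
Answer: $\frac{704887}{14} \approx 50349.0$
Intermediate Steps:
$D{\left(T,C \right)} = C T$
$N{\left(w \right)} = 4 w + \frac{9}{w}$ ($N{\left(w \right)} = \frac{9}{w} + 4 w = 4 w + \frac{9}{w}$)
$N{\left(126 \right)} + n = \left(4 \cdot 126 + \frac{9}{126}\right) + 49845 = \left(504 + 9 \cdot \frac{1}{126}\right) + 49845 = \left(504 + \frac{1}{14}\right) + 49845 = \frac{7057}{14} + 49845 = \frac{704887}{14}$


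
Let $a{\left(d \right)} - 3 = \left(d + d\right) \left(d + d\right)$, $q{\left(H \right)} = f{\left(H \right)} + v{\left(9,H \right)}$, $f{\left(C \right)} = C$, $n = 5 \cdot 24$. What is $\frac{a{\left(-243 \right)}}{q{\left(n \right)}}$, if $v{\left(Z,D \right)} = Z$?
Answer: $1831$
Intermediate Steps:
$n = 120$
$q{\left(H \right)} = 9 + H$ ($q{\left(H \right)} = H + 9 = 9 + H$)
$a{\left(d \right)} = 3 + 4 d^{2}$ ($a{\left(d \right)} = 3 + \left(d + d\right) \left(d + d\right) = 3 + 2 d 2 d = 3 + 4 d^{2}$)
$\frac{a{\left(-243 \right)}}{q{\left(n \right)}} = \frac{3 + 4 \left(-243\right)^{2}}{9 + 120} = \frac{3 + 4 \cdot 59049}{129} = \left(3 + 236196\right) \frac{1}{129} = 236199 \cdot \frac{1}{129} = 1831$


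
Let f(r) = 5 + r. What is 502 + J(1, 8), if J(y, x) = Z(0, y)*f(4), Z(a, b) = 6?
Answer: 556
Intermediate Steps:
J(y, x) = 54 (J(y, x) = 6*(5 + 4) = 6*9 = 54)
502 + J(1, 8) = 502 + 54 = 556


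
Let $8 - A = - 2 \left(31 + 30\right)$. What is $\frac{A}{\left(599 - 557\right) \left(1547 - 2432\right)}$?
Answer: $- \frac{13}{3717} \approx -0.0034974$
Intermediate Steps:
$A = 130$ ($A = 8 - - 2 \left(31 + 30\right) = 8 - \left(-2\right) 61 = 8 - -122 = 8 + 122 = 130$)
$\frac{A}{\left(599 - 557\right) \left(1547 - 2432\right)} = \frac{130}{\left(599 - 557\right) \left(1547 - 2432\right)} = \frac{130}{42 \left(-885\right)} = \frac{130}{-37170} = 130 \left(- \frac{1}{37170}\right) = - \frac{13}{3717}$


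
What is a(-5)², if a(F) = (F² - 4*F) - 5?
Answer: 1600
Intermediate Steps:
a(F) = -5 + F² - 4*F
a(-5)² = (-5 + (-5)² - 4*(-5))² = (-5 + 25 + 20)² = 40² = 1600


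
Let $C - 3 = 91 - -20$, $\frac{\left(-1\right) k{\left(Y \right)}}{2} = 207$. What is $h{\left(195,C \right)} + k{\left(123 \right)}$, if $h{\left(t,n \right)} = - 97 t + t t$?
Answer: $18696$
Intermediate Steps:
$k{\left(Y \right)} = -414$ ($k{\left(Y \right)} = \left(-2\right) 207 = -414$)
$C = 114$ ($C = 3 + \left(91 - -20\right) = 3 + \left(91 + 20\right) = 3 + 111 = 114$)
$h{\left(t,n \right)} = t^{2} - 97 t$ ($h{\left(t,n \right)} = - 97 t + t^{2} = t^{2} - 97 t$)
$h{\left(195,C \right)} + k{\left(123 \right)} = 195 \left(-97 + 195\right) - 414 = 195 \cdot 98 - 414 = 19110 - 414 = 18696$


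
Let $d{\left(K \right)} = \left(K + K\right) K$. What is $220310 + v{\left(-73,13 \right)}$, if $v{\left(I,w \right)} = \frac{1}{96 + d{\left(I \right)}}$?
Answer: $\frac{2369213741}{10754} \approx 2.2031 \cdot 10^{5}$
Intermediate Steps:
$d{\left(K \right)} = 2 K^{2}$ ($d{\left(K \right)} = 2 K K = 2 K^{2}$)
$v{\left(I,w \right)} = \frac{1}{96 + 2 I^{2}}$
$220310 + v{\left(-73,13 \right)} = 220310 + \frac{1}{2 \left(48 + \left(-73\right)^{2}\right)} = 220310 + \frac{1}{2 \left(48 + 5329\right)} = 220310 + \frac{1}{2 \cdot 5377} = 220310 + \frac{1}{2} \cdot \frac{1}{5377} = 220310 + \frac{1}{10754} = \frac{2369213741}{10754}$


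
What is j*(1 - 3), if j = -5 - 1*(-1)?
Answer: 8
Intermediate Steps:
j = -4 (j = -5 + 1 = -4)
j*(1 - 3) = -4*(1 - 3) = -4*(-2) = 8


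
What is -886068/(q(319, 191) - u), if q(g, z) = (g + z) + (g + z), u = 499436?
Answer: 221517/124604 ≈ 1.7778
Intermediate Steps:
q(g, z) = 2*g + 2*z
-886068/(q(319, 191) - u) = -886068/((2*319 + 2*191) - 1*499436) = -886068/((638 + 382) - 499436) = -886068/(1020 - 499436) = -886068/(-498416) = -886068*(-1/498416) = 221517/124604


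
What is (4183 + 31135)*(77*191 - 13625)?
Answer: 38214076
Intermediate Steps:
(4183 + 31135)*(77*191 - 13625) = 35318*(14707 - 13625) = 35318*1082 = 38214076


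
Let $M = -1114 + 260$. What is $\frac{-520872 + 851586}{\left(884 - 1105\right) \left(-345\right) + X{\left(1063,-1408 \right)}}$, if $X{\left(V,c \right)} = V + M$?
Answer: $\frac{165357}{38227} \approx 4.3257$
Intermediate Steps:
$M = -854$
$X{\left(V,c \right)} = -854 + V$ ($X{\left(V,c \right)} = V - 854 = -854 + V$)
$\frac{-520872 + 851586}{\left(884 - 1105\right) \left(-345\right) + X{\left(1063,-1408 \right)}} = \frac{-520872 + 851586}{\left(884 - 1105\right) \left(-345\right) + \left(-854 + 1063\right)} = \frac{330714}{\left(-221\right) \left(-345\right) + 209} = \frac{330714}{76245 + 209} = \frac{330714}{76454} = 330714 \cdot \frac{1}{76454} = \frac{165357}{38227}$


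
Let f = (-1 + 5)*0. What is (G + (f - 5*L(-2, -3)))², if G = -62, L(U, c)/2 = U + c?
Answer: 144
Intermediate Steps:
L(U, c) = 2*U + 2*c (L(U, c) = 2*(U + c) = 2*U + 2*c)
f = 0 (f = 4*0 = 0)
(G + (f - 5*L(-2, -3)))² = (-62 + (0 - 5*(2*(-2) + 2*(-3))))² = (-62 + (0 - 5*(-4 - 6)))² = (-62 + (0 - 5*(-10)))² = (-62 + (0 + 50))² = (-62 + 50)² = (-12)² = 144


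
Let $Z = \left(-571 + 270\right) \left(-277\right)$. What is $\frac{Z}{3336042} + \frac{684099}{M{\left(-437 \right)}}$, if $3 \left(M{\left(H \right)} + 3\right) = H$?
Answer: $- \frac{1711627950583}{371968683} \approx -4601.5$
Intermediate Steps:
$Z = 83377$ ($Z = \left(-301\right) \left(-277\right) = 83377$)
$M{\left(H \right)} = -3 + \frac{H}{3}$
$\frac{Z}{3336042} + \frac{684099}{M{\left(-437 \right)}} = \frac{83377}{3336042} + \frac{684099}{-3 + \frac{1}{3} \left(-437\right)} = 83377 \cdot \frac{1}{3336042} + \frac{684099}{-3 - \frac{437}{3}} = \frac{83377}{3336042} + \frac{684099}{- \frac{446}{3}} = \frac{83377}{3336042} + 684099 \left(- \frac{3}{446}\right) = \frac{83377}{3336042} - \frac{2052297}{446} = - \frac{1711627950583}{371968683}$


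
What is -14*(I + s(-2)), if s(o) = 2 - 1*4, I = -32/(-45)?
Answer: 812/45 ≈ 18.044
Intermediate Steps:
I = 32/45 (I = -32*(-1/45) = 32/45 ≈ 0.71111)
s(o) = -2 (s(o) = 2 - 4 = -2)
-14*(I + s(-2)) = -14*(32/45 - 2) = -14*(-58/45) = 812/45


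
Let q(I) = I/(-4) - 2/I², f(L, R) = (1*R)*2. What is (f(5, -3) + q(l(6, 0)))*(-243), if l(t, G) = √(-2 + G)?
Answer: 1215 + 243*I*√2/4 ≈ 1215.0 + 85.913*I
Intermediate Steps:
f(L, R) = 2*R (f(L, R) = R*2 = 2*R)
q(I) = -2/I² - I/4 (q(I) = I*(-¼) - 2/I² = -I/4 - 2/I² = -2/I² - I/4)
(f(5, -3) + q(l(6, 0)))*(-243) = (2*(-3) + (-2/(-2 + 0) - √(-2 + 0)/4))*(-243) = (-6 + (-2/(√(-2))² - I*√2/4))*(-243) = (-6 + (-2/(I*√2)² - I*√2/4))*(-243) = (-6 + (-2*(-½) - I*√2/4))*(-243) = (-6 + (1 - I*√2/4))*(-243) = (-5 - I*√2/4)*(-243) = 1215 + 243*I*√2/4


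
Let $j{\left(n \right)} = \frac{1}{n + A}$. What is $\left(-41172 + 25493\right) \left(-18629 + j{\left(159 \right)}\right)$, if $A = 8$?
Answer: $\frac{48778027518}{167} \approx 2.9208 \cdot 10^{8}$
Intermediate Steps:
$j{\left(n \right)} = \frac{1}{8 + n}$ ($j{\left(n \right)} = \frac{1}{n + 8} = \frac{1}{8 + n}$)
$\left(-41172 + 25493\right) \left(-18629 + j{\left(159 \right)}\right) = \left(-41172 + 25493\right) \left(-18629 + \frac{1}{8 + 159}\right) = - 15679 \left(-18629 + \frac{1}{167}\right) = \left(-15679\right) \left(- \frac{3111042}{167}\right) = \frac{48778027518}{167}$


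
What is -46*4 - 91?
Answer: -275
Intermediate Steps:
-46*4 - 91 = -184 - 91 = -275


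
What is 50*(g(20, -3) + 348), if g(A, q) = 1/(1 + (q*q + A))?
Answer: 52205/3 ≈ 17402.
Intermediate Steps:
g(A, q) = 1/(1 + A + q**2) (g(A, q) = 1/(1 + (q**2 + A)) = 1/(1 + (A + q**2)) = 1/(1 + A + q**2))
50*(g(20, -3) + 348) = 50*(1/(1 + 20 + (-3)**2) + 348) = 50*(1/(1 + 20 + 9) + 348) = 50*(1/30 + 348) = 50*(10441/30) = 52205/3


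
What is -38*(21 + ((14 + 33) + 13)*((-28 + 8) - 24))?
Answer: 99522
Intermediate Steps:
-38*(21 + ((14 + 33) + 13)*((-28 + 8) - 24)) = -38*(21 + (47 + 13)*(-20 - 24)) = -38*(21 + 60*(-44)) = -38*(21 - 2640) = -38*(-2619) = 99522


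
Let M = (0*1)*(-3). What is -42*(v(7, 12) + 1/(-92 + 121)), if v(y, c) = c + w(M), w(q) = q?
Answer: -14658/29 ≈ -505.45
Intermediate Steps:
M = 0 (M = 0*(-3) = 0)
v(y, c) = c (v(y, c) = c + 0 = c)
-42*(v(7, 12) + 1/(-92 + 121)) = -42*(12 + 1/(-92 + 121)) = -42*(12 + 1/29) = -42*349/29 = -14658/29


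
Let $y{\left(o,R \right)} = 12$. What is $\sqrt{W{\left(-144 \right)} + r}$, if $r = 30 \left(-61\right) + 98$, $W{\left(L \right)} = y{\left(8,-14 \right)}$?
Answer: $2 i \sqrt{430} \approx 41.473 i$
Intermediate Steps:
$W{\left(L \right)} = 12$
$r = -1732$ ($r = -1830 + 98 = -1732$)
$\sqrt{W{\left(-144 \right)} + r} = \sqrt{12 - 1732} = \sqrt{-1720} = 2 i \sqrt{430}$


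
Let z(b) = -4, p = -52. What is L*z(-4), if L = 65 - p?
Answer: -468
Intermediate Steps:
L = 117 (L = 65 - 1*(-52) = 65 + 52 = 117)
L*z(-4) = 117*(-4) = -468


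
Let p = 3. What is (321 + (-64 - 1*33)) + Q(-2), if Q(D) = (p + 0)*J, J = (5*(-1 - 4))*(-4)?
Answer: 524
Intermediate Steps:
J = 100 (J = (5*(-5))*(-4) = -25*(-4) = 100)
Q(D) = 300 (Q(D) = (3 + 0)*100 = 3*100 = 300)
(321 + (-64 - 1*33)) + Q(-2) = (321 + (-64 - 1*33)) + 300 = (321 + (-64 - 33)) + 300 = (321 - 97) + 300 = 224 + 300 = 524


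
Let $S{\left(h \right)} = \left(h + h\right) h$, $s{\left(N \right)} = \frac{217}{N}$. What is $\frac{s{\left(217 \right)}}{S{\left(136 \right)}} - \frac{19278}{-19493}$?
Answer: $\frac{713151269}{721085056} \approx 0.989$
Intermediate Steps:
$S{\left(h \right)} = 2 h^{2}$ ($S{\left(h \right)} = 2 h h = 2 h^{2}$)
$\frac{s{\left(217 \right)}}{S{\left(136 \right)}} - \frac{19278}{-19493} = \frac{217 \cdot \frac{1}{217}}{2 \cdot 136^{2}} - \frac{19278}{-19493} = \frac{217 \cdot \frac{1}{217}}{2 \cdot 18496} - - \frac{19278}{19493} = 1 \cdot \frac{1}{36992} + \frac{19278}{19493} = \frac{1}{36992} + \frac{19278}{19493} = \frac{713151269}{721085056}$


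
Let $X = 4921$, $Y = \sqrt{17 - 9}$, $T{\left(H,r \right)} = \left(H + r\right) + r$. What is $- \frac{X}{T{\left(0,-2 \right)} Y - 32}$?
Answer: $\frac{703}{4} - \frac{703 \sqrt{2}}{16} \approx 113.61$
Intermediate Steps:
$T{\left(H,r \right)} = H + 2 r$
$Y = 2 \sqrt{2}$ ($Y = \sqrt{8} = 2 \sqrt{2} \approx 2.8284$)
$- \frac{X}{T{\left(0,-2 \right)} Y - 32} = - \frac{4921}{\left(0 + 2 \left(-2\right)\right) 2 \sqrt{2} - 32} = - \frac{4921}{\left(0 - 4\right) 2 \sqrt{2} - 32} = - \frac{4921}{- 4 \cdot 2 \sqrt{2} - 32} = - \frac{4921}{- 8 \sqrt{2} - 32} = - \frac{4921}{-32 - 8 \sqrt{2}}$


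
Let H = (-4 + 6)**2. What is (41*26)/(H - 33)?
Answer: -1066/29 ≈ -36.759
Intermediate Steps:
H = 4 (H = 2**2 = 4)
(41*26)/(H - 33) = (41*26)/(4 - 33) = 1066/(-29) = 1066*(-1/29) = -1066/29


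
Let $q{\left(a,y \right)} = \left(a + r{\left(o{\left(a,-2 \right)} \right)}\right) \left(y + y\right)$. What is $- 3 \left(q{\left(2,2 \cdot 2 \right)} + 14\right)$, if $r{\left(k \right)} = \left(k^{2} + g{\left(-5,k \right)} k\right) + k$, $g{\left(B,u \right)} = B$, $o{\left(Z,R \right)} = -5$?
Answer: $-1170$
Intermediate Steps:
$r{\left(k \right)} = k^{2} - 4 k$ ($r{\left(k \right)} = \left(k^{2} - 5 k\right) + k = k^{2} - 4 k$)
$q{\left(a,y \right)} = 2 y \left(45 + a\right)$ ($q{\left(a,y \right)} = \left(a - 5 \left(-4 - 5\right)\right) \left(y + y\right) = \left(a - -45\right) 2 y = \left(a + 45\right) 2 y = \left(45 + a\right) 2 y = 2 y \left(45 + a\right)$)
$- 3 \left(q{\left(2,2 \cdot 2 \right)} + 14\right) = - 3 \left(2 \cdot 2 \cdot 2 \left(45 + 2\right) + 14\right) = - 3 \left(2 \cdot 4 \cdot 47 + 14\right) = - 3 \left(376 + 14\right) = \left(-3\right) 390 = -1170$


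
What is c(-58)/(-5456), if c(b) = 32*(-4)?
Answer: 8/341 ≈ 0.023460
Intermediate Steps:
c(b) = -128
c(-58)/(-5456) = -128/(-5456) = -128*(-1/5456) = 8/341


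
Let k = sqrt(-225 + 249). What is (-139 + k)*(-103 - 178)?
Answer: 39059 - 562*sqrt(6) ≈ 37682.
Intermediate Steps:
k = 2*sqrt(6) (k = sqrt(24) = 2*sqrt(6) ≈ 4.8990)
(-139 + k)*(-103 - 178) = (-139 + 2*sqrt(6))*(-103 - 178) = (-139 + 2*sqrt(6))*(-281) = 39059 - 562*sqrt(6)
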